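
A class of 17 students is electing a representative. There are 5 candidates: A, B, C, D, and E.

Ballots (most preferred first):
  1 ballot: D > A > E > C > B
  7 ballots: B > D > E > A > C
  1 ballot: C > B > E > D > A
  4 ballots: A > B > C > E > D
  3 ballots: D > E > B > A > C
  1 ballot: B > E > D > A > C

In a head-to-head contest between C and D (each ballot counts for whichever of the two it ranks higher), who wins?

D

C is ranked above D on 5 ballots; D above C on 12.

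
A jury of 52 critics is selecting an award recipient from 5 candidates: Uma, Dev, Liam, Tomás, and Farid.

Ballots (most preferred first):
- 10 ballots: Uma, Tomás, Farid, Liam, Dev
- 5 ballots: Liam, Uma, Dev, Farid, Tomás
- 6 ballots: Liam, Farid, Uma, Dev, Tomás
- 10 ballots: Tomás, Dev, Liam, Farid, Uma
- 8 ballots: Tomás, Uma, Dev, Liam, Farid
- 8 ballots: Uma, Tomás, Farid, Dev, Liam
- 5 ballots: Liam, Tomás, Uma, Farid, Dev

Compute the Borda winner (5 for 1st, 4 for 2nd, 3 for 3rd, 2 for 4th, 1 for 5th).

Tomás

Uma: 10×5 + 5×4 + 6×3 + 10×1 + 8×4 + 8×5 + 5×3 = 185
Dev: 10×1 + 5×3 + 6×2 + 10×4 + 8×3 + 8×2 + 5×1 = 122
Liam: 10×2 + 5×5 + 6×5 + 10×3 + 8×2 + 8×1 + 5×5 = 154
Tomás: 10×4 + 5×1 + 6×1 + 10×5 + 8×5 + 8×4 + 5×4 = 193
Farid: 10×3 + 5×2 + 6×4 + 10×2 + 8×1 + 8×3 + 5×2 = 126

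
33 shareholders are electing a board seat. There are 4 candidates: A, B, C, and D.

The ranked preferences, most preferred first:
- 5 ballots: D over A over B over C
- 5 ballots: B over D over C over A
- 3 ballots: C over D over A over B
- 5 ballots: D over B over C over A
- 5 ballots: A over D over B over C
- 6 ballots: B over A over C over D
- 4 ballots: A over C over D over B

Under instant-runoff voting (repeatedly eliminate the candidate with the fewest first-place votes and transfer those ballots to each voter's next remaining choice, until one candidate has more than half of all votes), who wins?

D

Round 1: A 9, B 11, C 3, D 10. C eliminated.
Round 2: A 9, B 11, D 13. A eliminated.
Round 3: B 11, D 22. D has a majority (≥17).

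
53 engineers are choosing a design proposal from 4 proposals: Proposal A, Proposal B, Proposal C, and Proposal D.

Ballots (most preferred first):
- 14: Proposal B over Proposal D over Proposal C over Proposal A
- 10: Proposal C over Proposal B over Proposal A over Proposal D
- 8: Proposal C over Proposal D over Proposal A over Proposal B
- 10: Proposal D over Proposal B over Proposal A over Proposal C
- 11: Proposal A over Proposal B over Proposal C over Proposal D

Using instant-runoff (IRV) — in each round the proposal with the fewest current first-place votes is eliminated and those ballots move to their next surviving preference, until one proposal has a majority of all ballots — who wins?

Round 1: Proposal A 11, Proposal B 14, Proposal C 18, Proposal D 10. Proposal D eliminated.
Round 2: Proposal A 11, Proposal B 24, Proposal C 18. Proposal A eliminated.
Round 3: Proposal B 35, Proposal C 18. Proposal B has a majority (≥27).

Proposal B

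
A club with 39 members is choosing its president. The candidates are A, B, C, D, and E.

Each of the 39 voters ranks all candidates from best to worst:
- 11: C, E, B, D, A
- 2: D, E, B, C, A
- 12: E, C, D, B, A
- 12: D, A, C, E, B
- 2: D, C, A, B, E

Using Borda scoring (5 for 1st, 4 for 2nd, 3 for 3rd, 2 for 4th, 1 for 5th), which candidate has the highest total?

C

A: 11×1 + 2×1 + 12×1 + 12×4 + 2×3 = 79
B: 11×3 + 2×3 + 12×2 + 12×1 + 2×2 = 79
C: 11×5 + 2×2 + 12×4 + 12×3 + 2×4 = 151
D: 11×2 + 2×5 + 12×3 + 12×5 + 2×5 = 138
E: 11×4 + 2×4 + 12×5 + 12×2 + 2×1 = 138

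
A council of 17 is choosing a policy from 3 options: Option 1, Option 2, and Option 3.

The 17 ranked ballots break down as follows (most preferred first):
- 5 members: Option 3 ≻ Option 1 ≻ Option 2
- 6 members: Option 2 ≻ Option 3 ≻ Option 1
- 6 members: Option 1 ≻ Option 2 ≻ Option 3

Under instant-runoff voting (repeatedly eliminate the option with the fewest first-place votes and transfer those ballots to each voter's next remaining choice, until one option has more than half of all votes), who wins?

Round 1: Option 1 6, Option 2 6, Option 3 5. Option 3 eliminated.
Round 2: Option 1 11, Option 2 6. Option 1 has a majority (≥9).

Option 1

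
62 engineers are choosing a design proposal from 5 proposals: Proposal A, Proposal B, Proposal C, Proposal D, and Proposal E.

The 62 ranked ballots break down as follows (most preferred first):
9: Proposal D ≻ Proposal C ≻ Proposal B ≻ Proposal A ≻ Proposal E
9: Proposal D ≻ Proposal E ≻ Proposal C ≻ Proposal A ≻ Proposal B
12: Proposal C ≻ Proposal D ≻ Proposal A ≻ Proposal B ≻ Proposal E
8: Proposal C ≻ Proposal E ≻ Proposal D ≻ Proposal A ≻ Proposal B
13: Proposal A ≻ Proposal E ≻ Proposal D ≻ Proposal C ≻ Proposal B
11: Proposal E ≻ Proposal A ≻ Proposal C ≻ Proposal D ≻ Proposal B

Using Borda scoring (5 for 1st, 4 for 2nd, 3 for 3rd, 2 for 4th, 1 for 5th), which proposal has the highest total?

Proposal D

Proposal A: 9×2 + 9×2 + 12×3 + 8×2 + 13×5 + 11×4 = 197
Proposal B: 9×3 + 9×1 + 12×2 + 8×1 + 13×1 + 11×1 = 92
Proposal C: 9×4 + 9×3 + 12×5 + 8×5 + 13×2 + 11×3 = 222
Proposal D: 9×5 + 9×5 + 12×4 + 8×3 + 13×3 + 11×2 = 223
Proposal E: 9×1 + 9×4 + 12×1 + 8×4 + 13×4 + 11×5 = 196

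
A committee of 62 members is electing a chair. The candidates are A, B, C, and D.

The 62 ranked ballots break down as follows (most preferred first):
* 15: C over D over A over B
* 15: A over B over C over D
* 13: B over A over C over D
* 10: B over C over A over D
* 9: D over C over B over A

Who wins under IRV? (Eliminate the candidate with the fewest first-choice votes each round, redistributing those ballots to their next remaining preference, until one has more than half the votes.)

B

Round 1: A 15, B 23, C 15, D 9. D eliminated.
Round 2: A 15, B 23, C 24. A eliminated.
Round 3: B 38, C 24. B has a majority (≥32).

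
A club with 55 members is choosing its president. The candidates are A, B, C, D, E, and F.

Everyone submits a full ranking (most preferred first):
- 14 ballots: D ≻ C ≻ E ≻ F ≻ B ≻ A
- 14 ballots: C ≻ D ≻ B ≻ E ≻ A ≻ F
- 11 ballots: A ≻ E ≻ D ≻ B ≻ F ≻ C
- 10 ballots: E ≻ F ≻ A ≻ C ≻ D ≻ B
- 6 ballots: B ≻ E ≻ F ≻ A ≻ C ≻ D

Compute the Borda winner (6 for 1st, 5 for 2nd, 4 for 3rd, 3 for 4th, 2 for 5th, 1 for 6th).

A: 14×1 + 14×2 + 11×6 + 10×4 + 6×3 = 166
B: 14×2 + 14×4 + 11×3 + 10×1 + 6×6 = 163
C: 14×5 + 14×6 + 11×1 + 10×3 + 6×2 = 207
D: 14×6 + 14×5 + 11×4 + 10×2 + 6×1 = 224
E: 14×4 + 14×3 + 11×5 + 10×6 + 6×5 = 243
F: 14×3 + 14×1 + 11×2 + 10×5 + 6×4 = 152

E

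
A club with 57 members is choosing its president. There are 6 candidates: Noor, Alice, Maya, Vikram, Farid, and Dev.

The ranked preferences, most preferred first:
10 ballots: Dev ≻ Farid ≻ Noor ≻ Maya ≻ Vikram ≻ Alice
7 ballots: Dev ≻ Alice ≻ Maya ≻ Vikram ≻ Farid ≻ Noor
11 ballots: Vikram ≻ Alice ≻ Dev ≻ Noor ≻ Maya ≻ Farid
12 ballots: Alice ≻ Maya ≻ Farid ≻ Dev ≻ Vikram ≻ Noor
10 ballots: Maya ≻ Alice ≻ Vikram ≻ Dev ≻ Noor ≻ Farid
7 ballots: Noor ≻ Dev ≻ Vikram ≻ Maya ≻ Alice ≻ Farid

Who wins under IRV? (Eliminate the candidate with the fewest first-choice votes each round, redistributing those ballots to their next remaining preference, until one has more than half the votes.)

Round 1: Noor 7, Alice 12, Maya 10, Vikram 11, Farid 0, Dev 17. Farid eliminated.
Round 2: Noor 7, Alice 12, Maya 10, Vikram 11, Dev 17. Noor eliminated.
Round 3: Alice 12, Maya 10, Vikram 11, Dev 24. Maya eliminated.
Round 4: Alice 22, Vikram 11, Dev 24. Vikram eliminated.
Round 5: Alice 33, Dev 24. Alice has a majority (≥29).

Alice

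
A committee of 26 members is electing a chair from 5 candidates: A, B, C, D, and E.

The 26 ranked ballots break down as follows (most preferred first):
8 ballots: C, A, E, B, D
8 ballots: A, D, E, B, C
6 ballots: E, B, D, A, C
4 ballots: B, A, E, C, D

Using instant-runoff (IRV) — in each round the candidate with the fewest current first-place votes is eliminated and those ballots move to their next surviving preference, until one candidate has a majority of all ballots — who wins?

A

Round 1: A 8, B 4, C 8, D 0, E 6. D eliminated.
Round 2: A 8, B 4, C 8, E 6. B eliminated.
Round 3: A 12, C 8, E 6. E eliminated.
Round 4: A 18, C 8. A has a majority (≥14).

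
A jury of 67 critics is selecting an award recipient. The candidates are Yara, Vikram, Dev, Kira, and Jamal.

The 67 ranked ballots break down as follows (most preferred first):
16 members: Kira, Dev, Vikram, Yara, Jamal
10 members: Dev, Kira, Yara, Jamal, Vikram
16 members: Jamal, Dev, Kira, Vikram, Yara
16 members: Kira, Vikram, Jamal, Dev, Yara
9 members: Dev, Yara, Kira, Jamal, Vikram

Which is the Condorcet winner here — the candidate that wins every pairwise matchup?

Dev

Dev vs Yara: 67–0
Dev vs Vikram: 51–16
Dev vs Kira: 35–32
Dev vs Jamal: 35–32
Dev beats every other candidate.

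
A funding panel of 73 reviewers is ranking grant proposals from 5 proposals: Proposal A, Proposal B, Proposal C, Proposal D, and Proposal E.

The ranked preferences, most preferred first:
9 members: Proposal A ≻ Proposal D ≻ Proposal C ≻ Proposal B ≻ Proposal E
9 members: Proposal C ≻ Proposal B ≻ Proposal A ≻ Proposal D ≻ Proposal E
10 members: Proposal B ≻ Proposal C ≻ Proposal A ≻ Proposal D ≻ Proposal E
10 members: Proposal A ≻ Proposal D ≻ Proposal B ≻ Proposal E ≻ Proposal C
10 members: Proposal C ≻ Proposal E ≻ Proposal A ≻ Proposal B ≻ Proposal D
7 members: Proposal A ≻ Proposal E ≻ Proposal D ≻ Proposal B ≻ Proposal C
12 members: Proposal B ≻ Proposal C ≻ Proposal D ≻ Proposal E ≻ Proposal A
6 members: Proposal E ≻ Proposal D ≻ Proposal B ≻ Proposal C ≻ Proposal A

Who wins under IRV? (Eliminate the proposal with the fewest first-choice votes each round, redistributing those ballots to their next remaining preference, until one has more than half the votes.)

Round 1: Proposal A 26, Proposal B 22, Proposal C 19, Proposal D 0, Proposal E 6. Proposal D eliminated.
Round 2: Proposal A 26, Proposal B 22, Proposal C 19, Proposal E 6. Proposal E eliminated.
Round 3: Proposal A 26, Proposal B 28, Proposal C 19. Proposal C eliminated.
Round 4: Proposal A 36, Proposal B 37. Proposal B has a majority (≥37).

Proposal B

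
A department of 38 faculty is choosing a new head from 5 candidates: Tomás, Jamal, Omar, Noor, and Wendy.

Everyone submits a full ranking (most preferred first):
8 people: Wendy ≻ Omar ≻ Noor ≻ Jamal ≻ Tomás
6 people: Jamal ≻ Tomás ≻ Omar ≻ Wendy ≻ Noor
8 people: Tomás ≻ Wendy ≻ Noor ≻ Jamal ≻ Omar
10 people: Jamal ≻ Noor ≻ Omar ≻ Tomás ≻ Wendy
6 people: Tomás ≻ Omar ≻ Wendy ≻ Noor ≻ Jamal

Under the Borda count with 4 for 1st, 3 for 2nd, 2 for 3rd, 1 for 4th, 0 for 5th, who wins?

Tomás: 8×0 + 6×3 + 8×4 + 10×1 + 6×4 = 84
Jamal: 8×1 + 6×4 + 8×1 + 10×4 + 6×0 = 80
Omar: 8×3 + 6×2 + 8×0 + 10×2 + 6×3 = 74
Noor: 8×2 + 6×0 + 8×2 + 10×3 + 6×1 = 68
Wendy: 8×4 + 6×1 + 8×3 + 10×0 + 6×2 = 74

Tomás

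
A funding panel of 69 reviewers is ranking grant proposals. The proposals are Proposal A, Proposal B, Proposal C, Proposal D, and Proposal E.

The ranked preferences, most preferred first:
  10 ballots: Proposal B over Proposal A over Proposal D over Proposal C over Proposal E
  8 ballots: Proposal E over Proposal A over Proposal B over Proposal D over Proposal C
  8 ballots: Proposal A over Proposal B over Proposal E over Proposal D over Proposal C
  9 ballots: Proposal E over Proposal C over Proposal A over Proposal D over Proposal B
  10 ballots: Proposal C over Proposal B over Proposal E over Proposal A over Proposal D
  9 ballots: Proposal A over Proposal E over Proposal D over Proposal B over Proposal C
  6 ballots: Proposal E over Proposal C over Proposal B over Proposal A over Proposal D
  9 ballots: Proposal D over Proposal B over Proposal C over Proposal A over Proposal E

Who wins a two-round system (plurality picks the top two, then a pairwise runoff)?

Round 1 first-place votes: Proposal A 17, Proposal B 10, Proposal C 10, Proposal D 9, Proposal E 23. Proposal E and Proposal A advance.
Runoff: Proposal E is ranked above Proposal A on 33 ballots, Proposal A above Proposal E on 36.

Proposal A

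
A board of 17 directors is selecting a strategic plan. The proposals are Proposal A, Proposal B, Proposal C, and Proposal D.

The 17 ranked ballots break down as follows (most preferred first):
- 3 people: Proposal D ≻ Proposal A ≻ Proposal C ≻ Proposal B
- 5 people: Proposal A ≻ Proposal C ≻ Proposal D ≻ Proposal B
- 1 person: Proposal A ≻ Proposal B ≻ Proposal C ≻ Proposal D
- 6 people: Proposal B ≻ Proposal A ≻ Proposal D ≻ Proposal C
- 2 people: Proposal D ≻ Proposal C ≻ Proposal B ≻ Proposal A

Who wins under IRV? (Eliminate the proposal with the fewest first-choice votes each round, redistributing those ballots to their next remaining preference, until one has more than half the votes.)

Proposal A

Round 1: Proposal A 6, Proposal B 6, Proposal C 0, Proposal D 5. Proposal C eliminated.
Round 2: Proposal A 6, Proposal B 6, Proposal D 5. Proposal D eliminated.
Round 3: Proposal A 9, Proposal B 8. Proposal A has a majority (≥9).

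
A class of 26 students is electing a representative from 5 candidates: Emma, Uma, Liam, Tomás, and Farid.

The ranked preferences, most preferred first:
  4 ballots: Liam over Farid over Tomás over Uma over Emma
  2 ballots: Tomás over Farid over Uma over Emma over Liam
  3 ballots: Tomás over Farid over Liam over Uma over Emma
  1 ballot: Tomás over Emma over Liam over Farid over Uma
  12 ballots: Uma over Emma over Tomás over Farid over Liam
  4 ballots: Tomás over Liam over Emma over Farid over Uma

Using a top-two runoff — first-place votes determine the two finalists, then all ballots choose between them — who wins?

Round 1 first-place votes: Emma 0, Uma 12, Liam 4, Tomás 10, Farid 0. Uma and Tomás advance.
Runoff: Uma is ranked above Tomás on 12 ballots, Tomás above Uma on 14.

Tomás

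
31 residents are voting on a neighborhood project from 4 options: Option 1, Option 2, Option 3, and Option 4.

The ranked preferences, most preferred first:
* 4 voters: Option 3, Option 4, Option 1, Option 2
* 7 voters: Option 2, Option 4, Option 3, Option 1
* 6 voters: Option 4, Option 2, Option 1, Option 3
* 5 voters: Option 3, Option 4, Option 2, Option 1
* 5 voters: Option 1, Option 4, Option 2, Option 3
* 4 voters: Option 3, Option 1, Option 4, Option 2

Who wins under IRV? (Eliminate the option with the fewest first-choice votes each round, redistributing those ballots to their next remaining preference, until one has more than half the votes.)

Option 4

Round 1: Option 1 5, Option 2 7, Option 3 13, Option 4 6. Option 1 eliminated.
Round 2: Option 2 7, Option 3 13, Option 4 11. Option 2 eliminated.
Round 3: Option 3 13, Option 4 18. Option 4 has a majority (≥16).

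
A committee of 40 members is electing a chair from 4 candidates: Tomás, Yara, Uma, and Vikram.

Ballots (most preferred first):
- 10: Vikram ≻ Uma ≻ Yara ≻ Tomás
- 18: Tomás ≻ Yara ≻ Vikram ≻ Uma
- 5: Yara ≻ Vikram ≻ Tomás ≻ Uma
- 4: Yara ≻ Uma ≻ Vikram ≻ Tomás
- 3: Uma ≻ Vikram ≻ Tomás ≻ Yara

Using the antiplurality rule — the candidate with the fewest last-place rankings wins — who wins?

Last-place votes: Tomás 14, Yara 3, Uma 23, Vikram 0.

Vikram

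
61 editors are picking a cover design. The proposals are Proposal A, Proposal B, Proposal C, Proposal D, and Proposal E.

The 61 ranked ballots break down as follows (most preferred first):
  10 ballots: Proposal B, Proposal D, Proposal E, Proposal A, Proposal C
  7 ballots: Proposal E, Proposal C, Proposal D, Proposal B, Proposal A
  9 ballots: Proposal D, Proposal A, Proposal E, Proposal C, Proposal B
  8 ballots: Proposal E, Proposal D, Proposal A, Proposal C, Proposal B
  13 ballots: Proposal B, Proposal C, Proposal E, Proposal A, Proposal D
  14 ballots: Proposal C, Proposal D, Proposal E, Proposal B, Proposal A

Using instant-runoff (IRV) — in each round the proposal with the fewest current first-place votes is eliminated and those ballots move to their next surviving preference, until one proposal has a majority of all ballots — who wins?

Proposal E

Round 1: Proposal A 0, Proposal B 23, Proposal C 14, Proposal D 9, Proposal E 15. Proposal A eliminated.
Round 2: Proposal B 23, Proposal C 14, Proposal D 9, Proposal E 15. Proposal D eliminated.
Round 3: Proposal B 23, Proposal C 14, Proposal E 24. Proposal C eliminated.
Round 4: Proposal B 23, Proposal E 38. Proposal E has a majority (≥31).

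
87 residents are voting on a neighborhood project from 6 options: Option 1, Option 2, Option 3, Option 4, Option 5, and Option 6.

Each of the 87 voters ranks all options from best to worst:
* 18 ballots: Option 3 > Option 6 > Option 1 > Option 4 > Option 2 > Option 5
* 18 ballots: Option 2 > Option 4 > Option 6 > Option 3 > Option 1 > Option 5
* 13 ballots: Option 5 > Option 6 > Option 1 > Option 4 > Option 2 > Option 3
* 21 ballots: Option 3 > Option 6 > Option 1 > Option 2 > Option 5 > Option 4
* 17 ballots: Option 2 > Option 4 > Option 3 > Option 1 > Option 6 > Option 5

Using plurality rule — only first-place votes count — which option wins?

Option 3

First-place votes: Option 1 0, Option 2 35, Option 3 39, Option 4 0, Option 5 13, Option 6 0.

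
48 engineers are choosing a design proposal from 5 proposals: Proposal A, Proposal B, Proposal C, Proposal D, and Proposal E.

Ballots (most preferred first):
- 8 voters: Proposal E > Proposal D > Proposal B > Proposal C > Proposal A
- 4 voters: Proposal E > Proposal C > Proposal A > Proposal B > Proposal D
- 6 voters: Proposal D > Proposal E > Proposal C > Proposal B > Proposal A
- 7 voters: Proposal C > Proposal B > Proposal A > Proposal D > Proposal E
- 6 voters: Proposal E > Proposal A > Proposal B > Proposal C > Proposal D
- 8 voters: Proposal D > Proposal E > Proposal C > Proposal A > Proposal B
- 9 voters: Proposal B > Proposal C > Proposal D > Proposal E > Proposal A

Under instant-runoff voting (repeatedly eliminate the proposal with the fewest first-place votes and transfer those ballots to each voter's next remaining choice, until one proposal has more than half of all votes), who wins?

Proposal E

Round 1: Proposal A 0, Proposal B 9, Proposal C 7, Proposal D 14, Proposal E 18. Proposal A eliminated.
Round 2: Proposal B 9, Proposal C 7, Proposal D 14, Proposal E 18. Proposal C eliminated.
Round 3: Proposal B 16, Proposal D 14, Proposal E 18. Proposal D eliminated.
Round 4: Proposal B 16, Proposal E 32. Proposal E has a majority (≥25).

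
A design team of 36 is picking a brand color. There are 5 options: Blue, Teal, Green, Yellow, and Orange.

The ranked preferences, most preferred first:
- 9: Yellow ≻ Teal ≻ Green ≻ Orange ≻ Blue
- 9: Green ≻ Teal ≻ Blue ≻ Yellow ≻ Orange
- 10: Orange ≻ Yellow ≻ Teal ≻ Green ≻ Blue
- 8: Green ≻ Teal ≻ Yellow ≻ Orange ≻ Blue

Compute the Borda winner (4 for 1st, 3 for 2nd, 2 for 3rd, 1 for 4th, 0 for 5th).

Teal

Blue: 9×0 + 9×2 + 10×0 + 8×0 = 18
Teal: 9×3 + 9×3 + 10×2 + 8×3 = 98
Green: 9×2 + 9×4 + 10×1 + 8×4 = 96
Yellow: 9×4 + 9×1 + 10×3 + 8×2 = 91
Orange: 9×1 + 9×0 + 10×4 + 8×1 = 57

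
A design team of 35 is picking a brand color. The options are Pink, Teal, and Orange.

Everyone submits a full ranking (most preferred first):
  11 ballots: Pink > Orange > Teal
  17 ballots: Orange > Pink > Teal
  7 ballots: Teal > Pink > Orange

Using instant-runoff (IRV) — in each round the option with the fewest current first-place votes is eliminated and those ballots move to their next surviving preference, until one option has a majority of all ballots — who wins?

Pink

Round 1: Pink 11, Teal 7, Orange 17. Teal eliminated.
Round 2: Pink 18, Orange 17. Pink has a majority (≥18).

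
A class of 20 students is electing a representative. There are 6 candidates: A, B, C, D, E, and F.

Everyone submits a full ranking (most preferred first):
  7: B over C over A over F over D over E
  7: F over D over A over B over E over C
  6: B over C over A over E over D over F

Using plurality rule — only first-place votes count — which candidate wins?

First-place votes: A 0, B 13, C 0, D 0, E 0, F 7.

B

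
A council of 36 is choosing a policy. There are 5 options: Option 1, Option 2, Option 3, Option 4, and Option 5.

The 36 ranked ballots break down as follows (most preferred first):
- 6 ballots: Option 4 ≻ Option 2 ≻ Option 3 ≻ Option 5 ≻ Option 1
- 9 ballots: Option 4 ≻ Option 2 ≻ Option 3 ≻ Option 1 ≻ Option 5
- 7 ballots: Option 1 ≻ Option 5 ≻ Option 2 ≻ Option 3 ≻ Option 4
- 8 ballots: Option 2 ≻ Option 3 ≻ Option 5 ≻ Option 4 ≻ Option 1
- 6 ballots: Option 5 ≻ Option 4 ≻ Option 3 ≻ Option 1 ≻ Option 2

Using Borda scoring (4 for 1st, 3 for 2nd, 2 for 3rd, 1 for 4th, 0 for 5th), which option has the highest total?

Option 2

Option 1: 6×0 + 9×1 + 7×4 + 8×0 + 6×1 = 43
Option 2: 6×3 + 9×3 + 7×2 + 8×4 + 6×0 = 91
Option 3: 6×2 + 9×2 + 7×1 + 8×3 + 6×2 = 73
Option 4: 6×4 + 9×4 + 7×0 + 8×1 + 6×3 = 86
Option 5: 6×1 + 9×0 + 7×3 + 8×2 + 6×4 = 67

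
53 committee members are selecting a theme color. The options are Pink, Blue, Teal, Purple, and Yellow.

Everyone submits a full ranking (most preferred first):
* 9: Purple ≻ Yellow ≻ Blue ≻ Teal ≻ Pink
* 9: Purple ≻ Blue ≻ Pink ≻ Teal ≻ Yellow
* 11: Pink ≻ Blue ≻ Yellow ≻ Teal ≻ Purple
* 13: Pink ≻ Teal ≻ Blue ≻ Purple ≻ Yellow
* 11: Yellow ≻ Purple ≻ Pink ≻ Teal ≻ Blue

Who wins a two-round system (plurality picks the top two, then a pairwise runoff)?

Purple

Round 1 first-place votes: Pink 24, Blue 0, Teal 0, Purple 18, Yellow 11. Pink and Purple advance.
Runoff: Pink is ranked above Purple on 24 ballots, Purple above Pink on 29.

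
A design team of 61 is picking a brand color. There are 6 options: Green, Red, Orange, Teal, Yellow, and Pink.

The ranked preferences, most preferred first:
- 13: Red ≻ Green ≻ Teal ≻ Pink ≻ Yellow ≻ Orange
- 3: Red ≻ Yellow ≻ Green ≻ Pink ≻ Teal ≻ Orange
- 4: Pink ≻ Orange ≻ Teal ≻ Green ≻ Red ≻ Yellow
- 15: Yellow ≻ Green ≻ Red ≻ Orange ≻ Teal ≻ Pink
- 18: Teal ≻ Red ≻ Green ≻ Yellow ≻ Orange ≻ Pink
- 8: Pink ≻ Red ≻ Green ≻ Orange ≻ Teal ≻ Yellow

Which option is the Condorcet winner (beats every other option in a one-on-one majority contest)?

Red

Red vs Green: 42–19
Red vs Orange: 57–4
Red vs Teal: 39–22
Red vs Yellow: 46–15
Red vs Pink: 49–12
Red beats every other option.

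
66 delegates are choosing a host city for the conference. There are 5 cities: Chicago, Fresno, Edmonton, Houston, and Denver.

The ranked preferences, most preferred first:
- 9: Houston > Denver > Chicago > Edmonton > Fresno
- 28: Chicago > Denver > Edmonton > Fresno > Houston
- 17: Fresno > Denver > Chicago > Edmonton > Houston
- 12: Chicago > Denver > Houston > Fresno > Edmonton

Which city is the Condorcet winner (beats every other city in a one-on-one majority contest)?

Chicago

Chicago vs Fresno: 49–17
Chicago vs Edmonton: 66–0
Chicago vs Houston: 57–9
Chicago vs Denver: 40–26
Chicago beats every other city.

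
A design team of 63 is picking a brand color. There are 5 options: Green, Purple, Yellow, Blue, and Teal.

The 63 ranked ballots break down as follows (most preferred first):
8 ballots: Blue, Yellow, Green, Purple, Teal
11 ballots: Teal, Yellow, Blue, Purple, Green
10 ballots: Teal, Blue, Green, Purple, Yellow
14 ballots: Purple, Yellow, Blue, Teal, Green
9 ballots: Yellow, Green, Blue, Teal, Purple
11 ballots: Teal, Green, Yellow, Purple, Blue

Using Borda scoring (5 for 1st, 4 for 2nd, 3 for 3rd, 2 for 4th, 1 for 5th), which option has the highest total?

Yellow

Green: 8×3 + 11×1 + 10×3 + 14×1 + 9×4 + 11×4 = 159
Purple: 8×2 + 11×2 + 10×2 + 14×5 + 9×1 + 11×2 = 159
Yellow: 8×4 + 11×4 + 10×1 + 14×4 + 9×5 + 11×3 = 220
Blue: 8×5 + 11×3 + 10×4 + 14×3 + 9×3 + 11×1 = 193
Teal: 8×1 + 11×5 + 10×5 + 14×2 + 9×2 + 11×5 = 214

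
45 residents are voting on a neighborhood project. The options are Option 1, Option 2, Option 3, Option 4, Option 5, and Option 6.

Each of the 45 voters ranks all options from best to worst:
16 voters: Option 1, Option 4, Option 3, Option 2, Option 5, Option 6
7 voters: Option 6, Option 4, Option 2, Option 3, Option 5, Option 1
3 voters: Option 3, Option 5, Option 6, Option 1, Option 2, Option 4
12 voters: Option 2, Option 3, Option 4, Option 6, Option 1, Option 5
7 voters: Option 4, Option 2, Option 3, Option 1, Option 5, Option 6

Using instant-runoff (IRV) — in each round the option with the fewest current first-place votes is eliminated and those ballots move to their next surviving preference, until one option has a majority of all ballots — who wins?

Round 1: Option 1 16, Option 2 12, Option 3 3, Option 4 7, Option 5 0, Option 6 7. Option 5 eliminated.
Round 2: Option 1 16, Option 2 12, Option 3 3, Option 4 7, Option 6 7. Option 3 eliminated.
Round 3: Option 1 16, Option 2 12, Option 4 7, Option 6 10. Option 4 eliminated.
Round 4: Option 1 16, Option 2 19, Option 6 10. Option 6 eliminated.
Round 5: Option 1 19, Option 2 26. Option 2 has a majority (≥23).

Option 2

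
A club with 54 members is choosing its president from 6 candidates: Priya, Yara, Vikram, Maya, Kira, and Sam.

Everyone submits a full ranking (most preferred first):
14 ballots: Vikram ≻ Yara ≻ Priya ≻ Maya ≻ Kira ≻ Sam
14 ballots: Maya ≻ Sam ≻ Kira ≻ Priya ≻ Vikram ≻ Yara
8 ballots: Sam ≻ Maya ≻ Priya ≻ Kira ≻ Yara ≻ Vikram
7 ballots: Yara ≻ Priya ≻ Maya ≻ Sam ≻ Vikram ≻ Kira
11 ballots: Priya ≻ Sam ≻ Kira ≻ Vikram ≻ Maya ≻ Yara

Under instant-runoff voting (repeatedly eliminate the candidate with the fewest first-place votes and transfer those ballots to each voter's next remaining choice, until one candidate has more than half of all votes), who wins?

Round 1: Priya 11, Yara 7, Vikram 14, Maya 14, Kira 0, Sam 8. Kira eliminated.
Round 2: Priya 11, Yara 7, Vikram 14, Maya 14, Sam 8. Yara eliminated.
Round 3: Priya 18, Vikram 14, Maya 14, Sam 8. Sam eliminated.
Round 4: Priya 18, Vikram 14, Maya 22. Vikram eliminated.
Round 5: Priya 32, Maya 22. Priya has a majority (≥28).

Priya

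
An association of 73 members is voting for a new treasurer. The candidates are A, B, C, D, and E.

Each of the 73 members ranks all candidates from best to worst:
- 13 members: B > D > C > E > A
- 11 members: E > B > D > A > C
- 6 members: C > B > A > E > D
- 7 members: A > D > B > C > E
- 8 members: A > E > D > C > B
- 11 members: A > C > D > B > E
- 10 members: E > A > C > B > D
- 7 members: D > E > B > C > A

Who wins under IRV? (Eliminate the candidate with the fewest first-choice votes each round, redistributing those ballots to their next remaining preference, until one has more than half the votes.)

E

Round 1: A 26, B 13, C 6, D 7, E 21. C eliminated.
Round 2: A 26, B 19, D 7, E 21. D eliminated.
Round 3: A 26, B 19, E 28. B eliminated.
Round 4: A 32, E 41. E has a majority (≥37).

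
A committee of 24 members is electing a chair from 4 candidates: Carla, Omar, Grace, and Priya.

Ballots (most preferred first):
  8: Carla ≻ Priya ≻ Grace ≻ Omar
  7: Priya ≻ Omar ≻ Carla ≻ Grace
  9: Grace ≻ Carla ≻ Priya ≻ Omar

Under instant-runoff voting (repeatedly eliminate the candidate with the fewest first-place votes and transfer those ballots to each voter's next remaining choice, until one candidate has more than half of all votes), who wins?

Round 1: Carla 8, Omar 0, Grace 9, Priya 7. Omar eliminated.
Round 2: Carla 8, Grace 9, Priya 7. Priya eliminated.
Round 3: Carla 15, Grace 9. Carla has a majority (≥13).

Carla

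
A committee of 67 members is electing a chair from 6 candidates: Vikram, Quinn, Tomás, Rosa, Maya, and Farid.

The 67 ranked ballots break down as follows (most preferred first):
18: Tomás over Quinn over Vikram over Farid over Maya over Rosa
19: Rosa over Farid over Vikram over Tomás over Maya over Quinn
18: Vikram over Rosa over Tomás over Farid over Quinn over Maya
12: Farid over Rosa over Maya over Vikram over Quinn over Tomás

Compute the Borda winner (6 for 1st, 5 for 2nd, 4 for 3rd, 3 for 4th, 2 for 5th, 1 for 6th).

Vikram

Vikram: 18×4 + 19×4 + 18×6 + 12×3 = 292
Quinn: 18×5 + 19×1 + 18×2 + 12×2 = 169
Tomás: 18×6 + 19×3 + 18×4 + 12×1 = 249
Rosa: 18×1 + 19×6 + 18×5 + 12×5 = 282
Maya: 18×2 + 19×2 + 18×1 + 12×4 = 140
Farid: 18×3 + 19×5 + 18×3 + 12×6 = 275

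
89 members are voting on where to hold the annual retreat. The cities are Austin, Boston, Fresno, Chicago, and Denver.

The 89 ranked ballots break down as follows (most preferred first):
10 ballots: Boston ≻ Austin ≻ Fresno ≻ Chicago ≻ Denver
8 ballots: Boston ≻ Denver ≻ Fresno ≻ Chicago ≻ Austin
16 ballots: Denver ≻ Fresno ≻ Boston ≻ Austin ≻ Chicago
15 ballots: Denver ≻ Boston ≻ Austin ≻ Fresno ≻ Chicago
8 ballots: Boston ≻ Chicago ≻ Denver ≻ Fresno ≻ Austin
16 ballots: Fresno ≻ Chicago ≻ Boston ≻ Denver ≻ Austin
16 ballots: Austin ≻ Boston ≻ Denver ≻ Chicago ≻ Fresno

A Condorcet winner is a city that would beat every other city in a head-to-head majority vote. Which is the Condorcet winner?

Boston vs Austin: 73–16
Boston vs Fresno: 57–32
Boston vs Chicago: 73–16
Boston vs Denver: 58–31
Boston beats every other city.

Boston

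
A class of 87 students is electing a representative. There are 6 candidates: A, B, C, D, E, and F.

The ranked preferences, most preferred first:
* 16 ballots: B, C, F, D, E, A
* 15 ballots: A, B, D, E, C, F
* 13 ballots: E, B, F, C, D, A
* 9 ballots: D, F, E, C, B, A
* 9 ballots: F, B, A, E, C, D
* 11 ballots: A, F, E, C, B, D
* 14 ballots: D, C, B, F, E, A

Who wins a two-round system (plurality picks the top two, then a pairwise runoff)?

Round 1 first-place votes: A 26, B 16, C 0, D 23, E 13, F 9. A and D advance.
Runoff: A is ranked above D on 35 ballots, D above A on 52.

D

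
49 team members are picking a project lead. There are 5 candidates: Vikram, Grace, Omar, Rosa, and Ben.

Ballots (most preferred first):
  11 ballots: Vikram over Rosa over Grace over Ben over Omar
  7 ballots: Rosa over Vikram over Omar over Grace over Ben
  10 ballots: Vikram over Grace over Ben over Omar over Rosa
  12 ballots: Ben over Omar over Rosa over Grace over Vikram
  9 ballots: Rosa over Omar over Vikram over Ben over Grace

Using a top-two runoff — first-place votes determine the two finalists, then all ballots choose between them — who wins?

Round 1 first-place votes: Vikram 21, Grace 0, Omar 0, Rosa 16, Ben 12. Vikram and Rosa advance.
Runoff: Vikram is ranked above Rosa on 21 ballots, Rosa above Vikram on 28.

Rosa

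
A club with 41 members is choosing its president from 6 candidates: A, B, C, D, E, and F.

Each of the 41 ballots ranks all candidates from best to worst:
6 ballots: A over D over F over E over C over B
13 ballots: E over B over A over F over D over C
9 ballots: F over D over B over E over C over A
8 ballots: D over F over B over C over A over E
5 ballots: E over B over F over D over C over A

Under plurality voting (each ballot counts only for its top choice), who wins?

E

First-place votes: A 6, B 0, C 0, D 8, E 18, F 9.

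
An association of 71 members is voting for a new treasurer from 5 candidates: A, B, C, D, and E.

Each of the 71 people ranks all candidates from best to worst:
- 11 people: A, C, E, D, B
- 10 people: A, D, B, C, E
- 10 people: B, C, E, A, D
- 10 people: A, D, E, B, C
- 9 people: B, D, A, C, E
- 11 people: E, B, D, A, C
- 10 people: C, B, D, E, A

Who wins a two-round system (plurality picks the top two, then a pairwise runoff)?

B

Round 1 first-place votes: A 31, B 19, C 10, D 0, E 11. A and B advance.
Runoff: A is ranked above B on 31 ballots, B above A on 40.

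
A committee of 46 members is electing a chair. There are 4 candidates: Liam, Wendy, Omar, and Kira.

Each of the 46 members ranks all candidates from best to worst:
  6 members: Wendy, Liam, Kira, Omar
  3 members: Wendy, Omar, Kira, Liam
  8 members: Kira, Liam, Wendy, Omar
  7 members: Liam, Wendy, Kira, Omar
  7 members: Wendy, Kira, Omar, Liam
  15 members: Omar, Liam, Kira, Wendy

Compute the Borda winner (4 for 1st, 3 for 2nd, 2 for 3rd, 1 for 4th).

Liam

Liam: 6×3 + 3×1 + 8×3 + 7×4 + 7×1 + 15×3 = 125
Wendy: 6×4 + 3×4 + 8×2 + 7×3 + 7×4 + 15×1 = 116
Omar: 6×1 + 3×3 + 8×1 + 7×1 + 7×2 + 15×4 = 104
Kira: 6×2 + 3×2 + 8×4 + 7×2 + 7×3 + 15×2 = 115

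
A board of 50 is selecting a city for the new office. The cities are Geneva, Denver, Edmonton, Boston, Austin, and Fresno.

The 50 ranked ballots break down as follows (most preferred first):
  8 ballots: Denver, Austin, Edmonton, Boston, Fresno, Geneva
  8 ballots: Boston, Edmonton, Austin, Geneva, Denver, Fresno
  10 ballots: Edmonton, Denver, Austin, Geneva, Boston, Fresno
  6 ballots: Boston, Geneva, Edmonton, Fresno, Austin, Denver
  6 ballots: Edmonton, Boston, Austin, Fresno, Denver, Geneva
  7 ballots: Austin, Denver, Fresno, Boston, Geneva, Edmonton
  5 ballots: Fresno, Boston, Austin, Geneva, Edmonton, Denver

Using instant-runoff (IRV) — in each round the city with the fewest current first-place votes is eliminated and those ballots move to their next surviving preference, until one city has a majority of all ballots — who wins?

Boston

Round 1: Geneva 0, Denver 8, Edmonton 16, Boston 14, Austin 7, Fresno 5. Geneva eliminated.
Round 2: Denver 8, Edmonton 16, Boston 14, Austin 7, Fresno 5. Fresno eliminated.
Round 3: Denver 8, Edmonton 16, Boston 19, Austin 7. Austin eliminated.
Round 4: Denver 15, Edmonton 16, Boston 19. Denver eliminated.
Round 5: Edmonton 24, Boston 26. Boston has a majority (≥26).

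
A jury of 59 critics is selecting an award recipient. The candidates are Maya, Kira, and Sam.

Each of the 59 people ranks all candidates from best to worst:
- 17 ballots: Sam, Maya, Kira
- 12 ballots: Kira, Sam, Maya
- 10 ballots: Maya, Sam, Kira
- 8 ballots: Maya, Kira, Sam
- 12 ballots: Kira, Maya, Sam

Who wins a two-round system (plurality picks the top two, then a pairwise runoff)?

Round 1 first-place votes: Maya 18, Kira 24, Sam 17. Kira and Maya advance.
Runoff: Kira is ranked above Maya on 24 ballots, Maya above Kira on 35.

Maya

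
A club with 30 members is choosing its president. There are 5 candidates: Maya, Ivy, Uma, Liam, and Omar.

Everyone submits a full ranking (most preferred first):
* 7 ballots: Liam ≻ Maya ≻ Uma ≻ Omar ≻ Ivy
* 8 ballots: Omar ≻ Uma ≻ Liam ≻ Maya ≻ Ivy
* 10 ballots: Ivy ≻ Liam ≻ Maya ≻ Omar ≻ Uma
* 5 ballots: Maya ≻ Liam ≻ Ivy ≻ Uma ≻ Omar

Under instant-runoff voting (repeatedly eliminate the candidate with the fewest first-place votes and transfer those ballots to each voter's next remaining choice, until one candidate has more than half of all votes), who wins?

Round 1: Maya 5, Ivy 10, Uma 0, Liam 7, Omar 8. Uma eliminated.
Round 2: Maya 5, Ivy 10, Liam 7, Omar 8. Maya eliminated.
Round 3: Ivy 10, Liam 12, Omar 8. Omar eliminated.
Round 4: Ivy 10, Liam 20. Liam has a majority (≥16).

Liam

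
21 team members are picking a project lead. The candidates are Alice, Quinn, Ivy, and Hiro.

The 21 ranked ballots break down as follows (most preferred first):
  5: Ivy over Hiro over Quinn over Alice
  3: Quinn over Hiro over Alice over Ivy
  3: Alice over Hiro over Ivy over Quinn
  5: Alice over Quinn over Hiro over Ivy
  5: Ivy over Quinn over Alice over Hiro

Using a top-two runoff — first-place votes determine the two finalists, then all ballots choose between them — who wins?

Alice

Round 1 first-place votes: Alice 8, Quinn 3, Ivy 10, Hiro 0. Ivy and Alice advance.
Runoff: Ivy is ranked above Alice on 10 ballots, Alice above Ivy on 11.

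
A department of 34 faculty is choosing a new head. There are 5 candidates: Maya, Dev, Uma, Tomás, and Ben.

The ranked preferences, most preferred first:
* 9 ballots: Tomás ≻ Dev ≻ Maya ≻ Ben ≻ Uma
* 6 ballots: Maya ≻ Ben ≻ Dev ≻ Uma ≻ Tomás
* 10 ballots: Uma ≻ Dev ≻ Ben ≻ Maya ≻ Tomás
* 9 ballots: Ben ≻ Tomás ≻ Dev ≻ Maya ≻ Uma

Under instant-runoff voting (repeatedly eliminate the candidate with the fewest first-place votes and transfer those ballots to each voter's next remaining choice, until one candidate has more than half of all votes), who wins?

Round 1: Maya 6, Dev 0, Uma 10, Tomás 9, Ben 9. Dev eliminated.
Round 2: Maya 6, Uma 10, Tomás 9, Ben 9. Maya eliminated.
Round 3: Uma 10, Tomás 9, Ben 15. Tomás eliminated.
Round 4: Uma 10, Ben 24. Ben has a majority (≥18).

Ben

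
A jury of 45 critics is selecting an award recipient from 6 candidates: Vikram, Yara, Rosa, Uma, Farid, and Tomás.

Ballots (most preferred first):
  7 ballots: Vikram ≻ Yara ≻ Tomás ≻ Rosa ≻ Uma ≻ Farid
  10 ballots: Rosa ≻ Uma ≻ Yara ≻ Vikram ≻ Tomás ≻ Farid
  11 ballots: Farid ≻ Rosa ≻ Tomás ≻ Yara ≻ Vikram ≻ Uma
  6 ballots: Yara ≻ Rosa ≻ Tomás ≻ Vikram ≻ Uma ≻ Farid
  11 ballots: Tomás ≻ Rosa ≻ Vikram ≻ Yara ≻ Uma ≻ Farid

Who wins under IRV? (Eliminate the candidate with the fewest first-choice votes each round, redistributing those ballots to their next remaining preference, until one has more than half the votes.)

Rosa

Round 1: Vikram 7, Yara 6, Rosa 10, Uma 0, Farid 11, Tomás 11. Uma eliminated.
Round 2: Vikram 7, Yara 6, Rosa 10, Farid 11, Tomás 11. Yara eliminated.
Round 3: Vikram 7, Rosa 16, Farid 11, Tomás 11. Vikram eliminated.
Round 4: Rosa 16, Farid 11, Tomás 18. Farid eliminated.
Round 5: Rosa 27, Tomás 18. Rosa has a majority (≥23).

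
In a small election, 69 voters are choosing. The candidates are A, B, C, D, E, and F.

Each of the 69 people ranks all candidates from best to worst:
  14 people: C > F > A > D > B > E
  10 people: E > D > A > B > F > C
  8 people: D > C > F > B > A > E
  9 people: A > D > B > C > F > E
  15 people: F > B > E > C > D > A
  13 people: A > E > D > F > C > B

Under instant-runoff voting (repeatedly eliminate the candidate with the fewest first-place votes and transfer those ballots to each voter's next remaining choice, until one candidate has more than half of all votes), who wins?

C

Round 1: A 22, B 0, C 14, D 8, E 10, F 15. B eliminated.
Round 2: A 22, C 14, D 8, E 10, F 15. D eliminated.
Round 3: A 22, C 22, E 10, F 15. E eliminated.
Round 4: A 32, C 22, F 15. F eliminated.
Round 5: A 32, C 37. C has a majority (≥35).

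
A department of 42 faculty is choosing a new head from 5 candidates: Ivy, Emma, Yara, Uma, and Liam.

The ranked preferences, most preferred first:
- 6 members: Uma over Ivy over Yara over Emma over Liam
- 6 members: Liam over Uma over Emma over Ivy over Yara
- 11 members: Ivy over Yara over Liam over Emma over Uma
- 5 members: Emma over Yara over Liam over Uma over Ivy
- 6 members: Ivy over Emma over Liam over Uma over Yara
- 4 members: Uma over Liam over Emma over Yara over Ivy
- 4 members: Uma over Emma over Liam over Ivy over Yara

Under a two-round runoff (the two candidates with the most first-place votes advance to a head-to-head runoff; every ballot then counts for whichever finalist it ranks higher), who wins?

Round 1 first-place votes: Ivy 17, Emma 5, Yara 0, Uma 14, Liam 6. Ivy and Uma advance.
Runoff: Ivy is ranked above Uma on 17 ballots, Uma above Ivy on 25.

Uma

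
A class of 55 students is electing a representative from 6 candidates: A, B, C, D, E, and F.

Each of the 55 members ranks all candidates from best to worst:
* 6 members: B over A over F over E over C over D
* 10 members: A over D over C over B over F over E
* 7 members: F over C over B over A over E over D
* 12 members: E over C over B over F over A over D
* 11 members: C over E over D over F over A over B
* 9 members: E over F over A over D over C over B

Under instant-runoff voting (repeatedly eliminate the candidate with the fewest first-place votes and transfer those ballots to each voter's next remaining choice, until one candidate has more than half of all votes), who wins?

C

Round 1: A 10, B 6, C 11, D 0, E 21, F 7. D eliminated.
Round 2: A 10, B 6, C 11, E 21, F 7. B eliminated.
Round 3: A 16, C 11, E 21, F 7. F eliminated.
Round 4: A 16, C 18, E 21. A eliminated.
Round 5: C 28, E 27. C has a majority (≥28).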